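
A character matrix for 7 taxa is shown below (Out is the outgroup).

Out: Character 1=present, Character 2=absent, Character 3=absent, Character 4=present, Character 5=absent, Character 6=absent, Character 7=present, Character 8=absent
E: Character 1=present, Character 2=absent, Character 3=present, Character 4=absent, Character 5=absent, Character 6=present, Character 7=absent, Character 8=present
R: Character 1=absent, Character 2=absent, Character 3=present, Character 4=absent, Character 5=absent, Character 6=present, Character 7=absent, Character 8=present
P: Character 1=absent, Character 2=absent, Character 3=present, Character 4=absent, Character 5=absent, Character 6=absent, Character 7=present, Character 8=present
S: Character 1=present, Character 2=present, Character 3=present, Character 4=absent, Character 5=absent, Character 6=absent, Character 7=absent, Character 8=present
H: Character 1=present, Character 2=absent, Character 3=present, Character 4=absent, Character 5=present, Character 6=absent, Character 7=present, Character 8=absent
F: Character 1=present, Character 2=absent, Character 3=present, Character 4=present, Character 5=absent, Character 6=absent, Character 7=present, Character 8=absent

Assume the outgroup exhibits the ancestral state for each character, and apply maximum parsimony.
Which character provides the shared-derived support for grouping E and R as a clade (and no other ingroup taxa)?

Character polarity is set by the outgroup: the derived state is whichever differs from the outgroup's state, so for Character 1, Character 4, Character 7 the derived state is 'absent', and for the remaining characters it is 'present'.
Character 1 groups P and R, which is incompatible with the clades supported by the remaining characters; treating it as convergent (homoplasy) costs fewer steps than any alternative tree.
Character 2: derived state 'present' in S only — an autapomorphy, so it tells us nothing about relationships among taxa.
All ingroup taxa share the derived state 'present' for Character 3; it defines the ingroup but does not resolve relationships within it.
Only E, H, P, R, and S show the derived state 'absent' for Character 4, supporting them as a clade.
Character 5 (derived state 'present') is unique to H (autapomorphy; uninformative for grouping).
Only E and R show the derived state 'present' for Character 6, supporting them as a clade.
Character 7 (derived state 'absent') is shared by E, R, and S — a synapomorphy uniting that clade.
Only E, P, R, and S show the derived state 'present' for Character 8, supporting them as a clade.
Most parsimonious ingroup topology: (((((E,R),S),P),H),F).
The clade {E, R} is supported by Character 6: its derived state 'present' occurs in exactly those taxa and in no other taxon (including the outgroup).

Character 6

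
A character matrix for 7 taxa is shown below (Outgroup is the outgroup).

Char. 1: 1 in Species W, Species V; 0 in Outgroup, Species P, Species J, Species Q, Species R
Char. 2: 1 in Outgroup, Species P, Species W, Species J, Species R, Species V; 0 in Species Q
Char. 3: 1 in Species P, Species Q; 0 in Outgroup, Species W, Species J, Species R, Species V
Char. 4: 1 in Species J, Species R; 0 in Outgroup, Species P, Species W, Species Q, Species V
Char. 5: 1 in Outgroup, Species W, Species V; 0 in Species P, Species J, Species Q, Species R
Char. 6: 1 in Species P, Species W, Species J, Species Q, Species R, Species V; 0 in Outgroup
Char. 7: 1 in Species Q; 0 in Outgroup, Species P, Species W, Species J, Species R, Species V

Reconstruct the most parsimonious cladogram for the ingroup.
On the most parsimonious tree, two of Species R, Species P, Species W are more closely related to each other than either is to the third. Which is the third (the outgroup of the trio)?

Character polarity is set by the outgroup: the derived state is whichever differs from the outgroup's state, so for Char. 2, Char. 5 the derived state is '0', and for the remaining characters it is '1'.
Char. 1 (derived state '1') is shared by Species V and Species W — a synapomorphy uniting that clade.
Char. 2 (derived state '0') is unique to Species Q (autapomorphy; uninformative for grouping).
Only Species P and Species Q show the derived state '1' for Char. 3, supporting them as a clade.
Char. 4 (derived state '1') is shared by Species J and Species R — a synapomorphy uniting that clade.
Char. 5 (derived state '0') is shared by Species J, Species P, Species Q, and Species R — a synapomorphy uniting that clade.
Char. 6 (derived state '1') is shared by all ingroup taxa — unites the whole ingroup.
Char. 7: derived state '1' in Species Q only — an autapomorphy, so it tells us nothing about relationships among taxa.
Most parsimonious ingroup topology: (((Species P,Species Q),(Species J,Species R)),(Species W,Species V)).
Species P and Species R share a more recent common ancestor with each other than either does with Species W, so Species W is the least closely related of the three.

Species W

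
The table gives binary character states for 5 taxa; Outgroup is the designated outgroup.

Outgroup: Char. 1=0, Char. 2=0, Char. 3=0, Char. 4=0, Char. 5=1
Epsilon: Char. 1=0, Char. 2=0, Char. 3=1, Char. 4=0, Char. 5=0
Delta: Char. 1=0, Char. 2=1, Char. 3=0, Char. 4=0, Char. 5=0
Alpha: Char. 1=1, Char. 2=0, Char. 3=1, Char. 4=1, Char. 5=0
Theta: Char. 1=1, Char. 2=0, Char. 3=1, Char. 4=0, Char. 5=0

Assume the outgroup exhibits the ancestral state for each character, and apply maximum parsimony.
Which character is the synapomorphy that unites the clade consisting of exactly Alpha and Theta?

Char. 1

Character polarity is set by the outgroup: the derived state is whichever differs from the outgroup's state, so for Char. 5 the derived state is '0', and for the remaining characters it is '1'.
Char. 1 (derived state '1') is shared by Alpha and Theta — a synapomorphy uniting that clade.
Char. 2 (derived state '1') is unique to Delta (autapomorphy; uninformative for grouping).
Char. 3 (derived state '1') is shared by Alpha, Epsilon, and Theta — a synapomorphy uniting that clade.
Char. 4 (derived state '1') is unique to Alpha (autapomorphy; uninformative for grouping).
Char. 5 (derived state '0') is shared by all ingroup taxa — unites the whole ingroup.
Most parsimonious ingroup topology: ((Epsilon,(Alpha,Theta)),Delta).
The clade {Alpha, Theta} is supported by Char. 1: its derived state '1' occurs in exactly those taxa and in no other taxon (including the outgroup).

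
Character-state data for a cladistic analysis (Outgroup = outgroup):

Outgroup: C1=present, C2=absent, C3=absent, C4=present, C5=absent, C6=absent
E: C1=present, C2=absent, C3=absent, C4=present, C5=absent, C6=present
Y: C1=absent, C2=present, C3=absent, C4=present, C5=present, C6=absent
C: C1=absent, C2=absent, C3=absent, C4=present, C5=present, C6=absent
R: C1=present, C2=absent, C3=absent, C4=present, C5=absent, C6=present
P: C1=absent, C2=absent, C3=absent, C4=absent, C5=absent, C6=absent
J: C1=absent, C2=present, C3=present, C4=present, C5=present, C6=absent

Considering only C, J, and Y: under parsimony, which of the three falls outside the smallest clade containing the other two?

C

Character polarity is set by the outgroup: the derived state is whichever differs from the outgroup's state, so for C1, C4 the derived state is 'absent', and for the remaining characters it is 'present'.
C1: derived state 'absent' in C, J, P, and Y only — synapomorphy for {C, J, P, Y}.
C2 (derived state 'present') is shared by J and Y — a synapomorphy uniting that clade.
C3: derived state 'present' in J only — an autapomorphy, so it tells us nothing about relationships among taxa.
C4: derived state 'absent' in P only — an autapomorphy, so it tells us nothing about relationships among taxa.
C5: derived state 'present' in C, J, and Y only — synapomorphy for {C, J, Y}.
Only E and R show the derived state 'present' for C6, supporting them as a clade.
Most parsimonious ingroup topology: ((E,R),(((Y,J),C),P)).
J and Y share a more recent common ancestor with each other than either does with C, so C is the least closely related of the three.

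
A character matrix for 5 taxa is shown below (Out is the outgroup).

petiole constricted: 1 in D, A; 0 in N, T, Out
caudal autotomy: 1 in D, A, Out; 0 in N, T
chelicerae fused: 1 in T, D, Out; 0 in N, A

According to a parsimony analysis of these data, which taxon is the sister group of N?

Character polarity is set by the outgroup: the derived state is whichever differs from the outgroup's state, so for caudal autotomy, chelicerae fused the derived state is '0', and for the remaining characters it is '1'.
petiole constricted (derived state '1') is shared by A and D — a synapomorphy uniting that clade.
Only N and T show the derived state '0' for caudal autotomy, supporting them as a clade.
chelicerae fused (state '0') occurs in A and N but conflicts with the nesting implied by the other characters — most parsimoniously interpreted as homoplasy.
Most parsimonious ingroup topology: ((D,A),(N,T)).
N and T form a cherry on this tree, so they are sister taxa.

T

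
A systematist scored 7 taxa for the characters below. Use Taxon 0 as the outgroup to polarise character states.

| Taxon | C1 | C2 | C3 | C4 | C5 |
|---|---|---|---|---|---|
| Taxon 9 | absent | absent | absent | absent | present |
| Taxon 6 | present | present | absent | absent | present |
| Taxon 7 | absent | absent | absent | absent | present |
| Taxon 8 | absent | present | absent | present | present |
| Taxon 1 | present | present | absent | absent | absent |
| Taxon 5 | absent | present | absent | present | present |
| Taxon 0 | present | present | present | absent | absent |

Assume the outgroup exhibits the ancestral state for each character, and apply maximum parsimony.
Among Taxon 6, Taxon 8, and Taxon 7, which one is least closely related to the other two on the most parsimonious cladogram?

Character polarity is set by the outgroup: the derived state is whichever differs from the outgroup's state, so for C1, C2, C3 the derived state is 'absent', and for the remaining characters it is 'present'.
C1 (derived state 'absent') is shared by Taxon 5, Taxon 7, Taxon 8, and Taxon 9 — a synapomorphy uniting that clade.
C2 (derived state 'absent') is shared by Taxon 7 and Taxon 9 — a synapomorphy uniting that clade.
All ingroup taxa share the derived state 'absent' for C3; it defines the ingroup but does not resolve relationships within it.
Only Taxon 5 and Taxon 8 show the derived state 'present' for C4, supporting them as a clade.
C5: derived state 'present' in Taxon 5, Taxon 6, Taxon 7, Taxon 8, and Taxon 9 only — synapomorphy for {Taxon 5, Taxon 6, Taxon 7, Taxon 8, Taxon 9}.
Most parsimonious ingroup topology: ((((Taxon 5,Taxon 8),(Taxon 9,Taxon 7)),Taxon 6),Taxon 1).
Taxon 8 and Taxon 7 share a more recent common ancestor with each other than either does with Taxon 6, so Taxon 6 is the least closely related of the three.

Taxon 6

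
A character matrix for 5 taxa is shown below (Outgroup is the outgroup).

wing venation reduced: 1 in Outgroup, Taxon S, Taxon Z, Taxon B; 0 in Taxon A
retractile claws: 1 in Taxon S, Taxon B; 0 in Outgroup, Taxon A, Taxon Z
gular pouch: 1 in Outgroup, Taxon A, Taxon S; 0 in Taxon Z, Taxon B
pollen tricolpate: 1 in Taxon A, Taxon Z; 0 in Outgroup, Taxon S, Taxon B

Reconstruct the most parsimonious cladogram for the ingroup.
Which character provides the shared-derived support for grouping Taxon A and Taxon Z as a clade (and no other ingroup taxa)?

Character polarity is set by the outgroup: the derived state is whichever differs from the outgroup's state, so for wing venation reduced, gular pouch the derived state is '0', and for the remaining characters it is '1'.
wing venation reduced (derived state '0') is unique to Taxon A (autapomorphy; uninformative for grouping).
Only Taxon B and Taxon S show the derived state '1' for retractile claws, supporting them as a clade.
gular pouch groups Taxon B and Taxon Z, which is incompatible with the clades supported by the remaining characters; treating it as convergent (homoplasy) costs fewer steps than any alternative tree.
pollen tricolpate (derived state '1') is shared by Taxon A and Taxon Z — a synapomorphy uniting that clade.
Most parsimonious ingroup topology: ((Taxon A,Taxon Z),(Taxon S,Taxon B)).
The clade {Taxon A, Taxon Z} is supported by pollen tricolpate: its derived state '1' occurs in exactly those taxa and in no other taxon (including the outgroup).

pollen tricolpate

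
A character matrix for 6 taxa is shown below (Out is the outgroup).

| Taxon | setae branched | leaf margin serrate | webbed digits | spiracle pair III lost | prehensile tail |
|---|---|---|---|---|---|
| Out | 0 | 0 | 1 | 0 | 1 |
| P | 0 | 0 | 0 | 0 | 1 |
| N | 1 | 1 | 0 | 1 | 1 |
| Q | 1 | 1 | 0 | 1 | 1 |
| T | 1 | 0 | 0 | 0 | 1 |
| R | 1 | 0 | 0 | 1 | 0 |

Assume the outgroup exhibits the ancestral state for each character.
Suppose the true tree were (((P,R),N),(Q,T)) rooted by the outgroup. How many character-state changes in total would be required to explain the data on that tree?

9

Map each character onto (((P,R),N),(Q,T)) (rooted by Out) and count the minimum state changes it requires (Fitch parsimony):
setae branched: 2; leaf margin serrate: 2; webbed digits: 1; spiracle pair III lost: 3; prehensile tail: 1.
Total tree length = 9.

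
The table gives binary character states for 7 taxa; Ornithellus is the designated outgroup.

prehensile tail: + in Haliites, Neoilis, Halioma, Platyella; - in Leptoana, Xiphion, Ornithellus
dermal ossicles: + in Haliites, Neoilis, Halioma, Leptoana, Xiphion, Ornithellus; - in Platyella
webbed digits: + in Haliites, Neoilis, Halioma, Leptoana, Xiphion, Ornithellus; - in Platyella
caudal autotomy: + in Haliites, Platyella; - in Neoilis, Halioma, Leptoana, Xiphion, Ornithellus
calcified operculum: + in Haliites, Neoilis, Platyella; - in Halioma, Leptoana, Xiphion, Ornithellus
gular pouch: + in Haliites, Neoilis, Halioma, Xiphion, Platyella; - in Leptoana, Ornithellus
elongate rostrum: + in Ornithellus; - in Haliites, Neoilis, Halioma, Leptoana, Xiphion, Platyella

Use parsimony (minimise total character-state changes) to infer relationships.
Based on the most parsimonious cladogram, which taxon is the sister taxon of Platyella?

Character polarity is set by the outgroup: the derived state is whichever differs from the outgroup's state, so for dermal ossicles, webbed digits, elongate rostrum the derived state is '-', and for the remaining characters it is '+'.
prehensile tail (derived state '+') is shared by Haliites, Halioma, Neoilis, and Platyella — a synapomorphy uniting that clade.
dermal ossicles: derived state '-' in Platyella only — an autapomorphy, so it tells us nothing about relationships among taxa.
webbed digits (derived state '-') is unique to Platyella (autapomorphy; uninformative for grouping).
caudal autotomy (derived state '+') is shared by Haliites and Platyella — a synapomorphy uniting that clade.
calcified operculum (derived state '+') is shared by Haliites, Neoilis, and Platyella — a synapomorphy uniting that clade.
gular pouch (derived state '+') is shared by Haliites, Halioma, Neoilis, Platyella, and Xiphion — a synapomorphy uniting that clade.
All ingroup taxa share the derived state '-' for elongate rostrum; it defines the ingroup but does not resolve relationships within it.
Most parsimonious ingroup topology: (Leptoana,((Halioma,((Haliites,Platyella),Neoilis)),Xiphion)).
Platyella and Haliites form a cherry on this tree, so they are sister taxa.

Haliites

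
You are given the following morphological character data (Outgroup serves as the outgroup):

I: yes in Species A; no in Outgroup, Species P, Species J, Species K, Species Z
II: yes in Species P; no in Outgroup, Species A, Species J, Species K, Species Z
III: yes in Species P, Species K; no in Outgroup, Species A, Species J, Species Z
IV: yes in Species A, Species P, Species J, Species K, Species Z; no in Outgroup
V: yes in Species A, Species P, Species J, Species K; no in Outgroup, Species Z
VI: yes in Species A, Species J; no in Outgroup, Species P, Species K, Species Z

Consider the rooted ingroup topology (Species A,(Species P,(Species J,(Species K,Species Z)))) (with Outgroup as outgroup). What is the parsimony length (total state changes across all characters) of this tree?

9

Map each character onto (Species A,(Species P,(Species J,(Species K,Species Z)))) (rooted by Outgroup) and count the minimum state changes it requires (Fitch parsimony):
I: 1; II: 1; III: 2; IV: 1; V: 2; VI: 2.
Total tree length = 9.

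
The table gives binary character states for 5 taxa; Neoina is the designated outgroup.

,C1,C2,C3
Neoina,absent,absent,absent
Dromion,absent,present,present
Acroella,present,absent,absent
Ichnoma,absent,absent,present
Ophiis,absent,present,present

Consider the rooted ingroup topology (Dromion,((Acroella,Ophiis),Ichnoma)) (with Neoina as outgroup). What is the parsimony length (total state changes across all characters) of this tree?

Map each character onto (Dromion,((Acroella,Ophiis),Ichnoma)) (rooted by Neoina) and count the minimum state changes it requires (Fitch parsimony):
C1: 1; C2: 2; C3: 2.
Total tree length = 5.

5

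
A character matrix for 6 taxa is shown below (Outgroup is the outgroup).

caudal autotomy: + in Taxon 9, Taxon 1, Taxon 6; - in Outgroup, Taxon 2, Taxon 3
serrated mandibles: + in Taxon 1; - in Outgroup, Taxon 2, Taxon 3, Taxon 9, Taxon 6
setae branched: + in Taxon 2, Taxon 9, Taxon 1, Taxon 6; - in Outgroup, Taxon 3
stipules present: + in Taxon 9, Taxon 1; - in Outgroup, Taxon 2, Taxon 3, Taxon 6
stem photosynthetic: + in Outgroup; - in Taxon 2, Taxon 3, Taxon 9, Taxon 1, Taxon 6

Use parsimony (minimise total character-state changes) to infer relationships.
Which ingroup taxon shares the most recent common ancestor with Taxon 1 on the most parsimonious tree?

Taxon 9

Character polarity is set by the outgroup: the derived state is whichever differs from the outgroup's state, so for stem photosynthetic the derived state is '-', and for the remaining characters it is '+'.
Only Taxon 1, Taxon 6, and Taxon 9 show the derived state '+' for caudal autotomy, supporting them as a clade.
serrated mandibles (derived state '+') is unique to Taxon 1 (autapomorphy; uninformative for grouping).
Only Taxon 1, Taxon 2, Taxon 6, and Taxon 9 show the derived state '+' for setae branched, supporting them as a clade.
stipules present (derived state '+') is shared by Taxon 1 and Taxon 9 — a synapomorphy uniting that clade.
All ingroup taxa share the derived state '-' for stem photosynthetic; it defines the ingroup but does not resolve relationships within it.
Most parsimonious ingroup topology: ((Taxon 2,((Taxon 9,Taxon 1),Taxon 6)),Taxon 3).
Taxon 1 and Taxon 9 form a cherry on this tree, so they are sister taxa.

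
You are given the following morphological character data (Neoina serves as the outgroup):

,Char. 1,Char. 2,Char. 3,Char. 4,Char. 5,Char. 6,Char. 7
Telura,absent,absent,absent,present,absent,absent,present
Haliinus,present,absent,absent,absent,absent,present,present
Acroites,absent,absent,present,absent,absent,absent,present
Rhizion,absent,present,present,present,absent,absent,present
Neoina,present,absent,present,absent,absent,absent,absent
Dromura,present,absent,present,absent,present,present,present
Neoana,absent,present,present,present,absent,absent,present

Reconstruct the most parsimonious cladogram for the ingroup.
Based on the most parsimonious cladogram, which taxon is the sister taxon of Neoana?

Rhizion

Character polarity is set by the outgroup: the derived state is whichever differs from the outgroup's state, so for Char. 1, Char. 3 the derived state is 'absent', and for the remaining characters it is 'present'.
Only Acroites, Neoana, Rhizion, and Telura show the derived state 'absent' for Char. 1, supporting them as a clade.
Char. 2 (derived state 'present') is shared by Neoana and Rhizion — a synapomorphy uniting that clade.
Char. 3 (state 'absent') occurs in Haliinus and Telura but conflicts with the nesting implied by the other characters — most parsimoniously interpreted as homoplasy.
Char. 4 (derived state 'present') is shared by Neoana, Rhizion, and Telura — a synapomorphy uniting that clade.
Char. 5: derived state 'present' in Dromura only — an autapomorphy, so it tells us nothing about relationships among taxa.
Only Dromura and Haliinus show the derived state 'present' for Char. 6, supporting them as a clade.
All ingroup taxa share the derived state 'present' for Char. 7; it defines the ingroup but does not resolve relationships within it.
Most parsimonious ingroup topology: ((((Neoana,Rhizion),Telura),Acroites),(Dromura,Haliinus)).
Neoana and Rhizion form a cherry on this tree, so they are sister taxa.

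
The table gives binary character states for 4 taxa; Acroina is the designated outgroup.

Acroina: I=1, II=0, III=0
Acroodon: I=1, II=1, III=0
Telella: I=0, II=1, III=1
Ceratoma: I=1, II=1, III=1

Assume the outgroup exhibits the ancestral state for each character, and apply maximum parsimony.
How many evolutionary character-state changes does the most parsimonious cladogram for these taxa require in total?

3

Character polarity is set by the outgroup: the derived state is whichever differs from the outgroup's state, so for I the derived state is '0', and for the remaining characters it is '1'.
I: derived state '0' in Telella only — an autapomorphy, so it tells us nothing about relationships among taxa.
II (derived state '1') is shared by all ingroup taxa — unites the whole ingroup.
III (derived state '1') is shared by Ceratoma and Telella — a synapomorphy uniting that clade.
Most parsimonious ingroup topology: (Acroodon,(Telella,Ceratoma)).
Changes per character on this tree: I: 1; II: 1; III: 1.
Total = 3.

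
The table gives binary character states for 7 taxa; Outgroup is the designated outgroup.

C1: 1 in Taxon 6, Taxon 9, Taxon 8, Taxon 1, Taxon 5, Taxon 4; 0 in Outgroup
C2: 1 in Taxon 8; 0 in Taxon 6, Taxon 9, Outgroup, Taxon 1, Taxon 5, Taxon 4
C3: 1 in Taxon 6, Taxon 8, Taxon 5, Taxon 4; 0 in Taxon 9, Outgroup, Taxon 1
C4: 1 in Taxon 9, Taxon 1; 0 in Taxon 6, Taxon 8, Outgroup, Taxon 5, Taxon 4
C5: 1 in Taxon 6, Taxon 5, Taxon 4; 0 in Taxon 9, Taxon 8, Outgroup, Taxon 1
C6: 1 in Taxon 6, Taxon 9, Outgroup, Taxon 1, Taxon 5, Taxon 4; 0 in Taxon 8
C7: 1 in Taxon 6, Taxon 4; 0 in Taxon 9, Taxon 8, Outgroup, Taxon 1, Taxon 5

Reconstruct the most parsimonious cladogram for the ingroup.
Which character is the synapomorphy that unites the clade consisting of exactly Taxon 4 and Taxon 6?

C7

Character polarity is set by the outgroup: the derived state is whichever differs from the outgroup's state, so for C6 the derived state is '0', and for the remaining characters it is '1'.
C1 (derived state '1') is shared by all ingroup taxa — unites the whole ingroup.
C2 (derived state '1') is unique to Taxon 8 (autapomorphy; uninformative for grouping).
C3: derived state '1' in Taxon 4, Taxon 5, Taxon 6, and Taxon 8 only — synapomorphy for {Taxon 4, Taxon 5, Taxon 6, Taxon 8}.
C4 (derived state '1') is shared by Taxon 1 and Taxon 9 — a synapomorphy uniting that clade.
C5 (derived state '1') is shared by Taxon 4, Taxon 5, and Taxon 6 — a synapomorphy uniting that clade.
C6 (derived state '0') is unique to Taxon 8 (autapomorphy; uninformative for grouping).
Only Taxon 4 and Taxon 6 show the derived state '1' for C7, supporting them as a clade.
Most parsimonious ingroup topology: ((((Taxon 6,Taxon 4),Taxon 5),Taxon 8),(Taxon 1,Taxon 9)).
The clade {Taxon 4, Taxon 6} is supported by C7: its derived state '1' occurs in exactly those taxa and in no other taxon (including the outgroup).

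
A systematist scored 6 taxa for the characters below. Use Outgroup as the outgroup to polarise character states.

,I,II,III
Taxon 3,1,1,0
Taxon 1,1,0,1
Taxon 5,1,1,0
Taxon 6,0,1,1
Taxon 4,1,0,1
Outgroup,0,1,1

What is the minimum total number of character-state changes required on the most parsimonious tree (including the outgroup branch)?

3

Character polarity is set by the outgroup: the derived state is whichever differs from the outgroup's state, so for II, III the derived state is '0', and for the remaining characters it is '1'.
I (derived state '1') is shared by Taxon 1, Taxon 3, Taxon 4, and Taxon 5 — a synapomorphy uniting that clade.
Only Taxon 1 and Taxon 4 show the derived state '0' for II, supporting them as a clade.
Only Taxon 3 and Taxon 5 show the derived state '0' for III, supporting them as a clade.
Most parsimonious ingroup topology: (Taxon 6,((Taxon 4,Taxon 1),(Taxon 5,Taxon 3))).
Changes per character on this tree: I: 1; II: 1; III: 1.
Total = 3.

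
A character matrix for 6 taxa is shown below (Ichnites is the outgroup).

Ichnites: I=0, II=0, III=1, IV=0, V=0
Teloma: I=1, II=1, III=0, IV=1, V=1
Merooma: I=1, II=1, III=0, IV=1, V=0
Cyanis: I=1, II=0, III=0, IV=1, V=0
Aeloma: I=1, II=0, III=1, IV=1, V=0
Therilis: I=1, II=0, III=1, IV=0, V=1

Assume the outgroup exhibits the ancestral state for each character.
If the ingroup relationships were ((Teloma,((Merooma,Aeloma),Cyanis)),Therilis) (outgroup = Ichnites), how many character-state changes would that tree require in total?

8

Map each character onto ((Teloma,((Merooma,Aeloma),Cyanis)),Therilis) (rooted by Ichnites) and count the minimum state changes it requires (Fitch parsimony):
I: 1; II: 2; III: 2; IV: 1; V: 2.
Total tree length = 8.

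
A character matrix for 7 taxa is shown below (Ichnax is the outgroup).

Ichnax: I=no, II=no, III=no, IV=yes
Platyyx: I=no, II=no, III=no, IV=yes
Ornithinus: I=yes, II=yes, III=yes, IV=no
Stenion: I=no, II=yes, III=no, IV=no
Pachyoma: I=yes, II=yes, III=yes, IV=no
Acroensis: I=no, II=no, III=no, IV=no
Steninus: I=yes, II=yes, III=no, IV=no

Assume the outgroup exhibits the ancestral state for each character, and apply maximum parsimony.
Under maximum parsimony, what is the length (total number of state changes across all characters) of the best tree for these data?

4

Character polarity is set by the outgroup: the derived state is whichever differs from the outgroup's state, so for IV the derived state is 'no', and for the remaining characters it is 'yes'.
Only Ornithinus, Pachyoma, and Steninus show the derived state 'yes' for I, supporting them as a clade.
II (derived state 'yes') is shared by Ornithinus, Pachyoma, Steninus, and Stenion — a synapomorphy uniting that clade.
Only Ornithinus and Pachyoma show the derived state 'yes' for III, supporting them as a clade.
IV: derived state 'no' in Acroensis, Ornithinus, Pachyoma, Steninus, and Stenion only — synapomorphy for {Acroensis, Ornithinus, Pachyoma, Steninus, Stenion}.
Most parsimonious ingroup topology: (Platyyx,((((Ornithinus,Pachyoma),Steninus),Stenion),Acroensis)).
Changes per character on this tree: I: 1; II: 1; III: 1; IV: 1.
Total = 4.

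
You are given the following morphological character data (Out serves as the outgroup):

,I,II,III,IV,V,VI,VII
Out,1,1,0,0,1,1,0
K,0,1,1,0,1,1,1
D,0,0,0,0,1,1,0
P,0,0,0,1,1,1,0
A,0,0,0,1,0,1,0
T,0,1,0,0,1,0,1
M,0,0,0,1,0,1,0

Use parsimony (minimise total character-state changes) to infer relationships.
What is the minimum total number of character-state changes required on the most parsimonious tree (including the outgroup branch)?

Character polarity is set by the outgroup: the derived state is whichever differs from the outgroup's state, so for I, II, V, VI the derived state is '0', and for the remaining characters it is '1'.
I (derived state '0') is shared by all ingroup taxa — unites the whole ingroup.
Only A, D, M, and P show the derived state '0' for II, supporting them as a clade.
III (derived state '1') is unique to K (autapomorphy; uninformative for grouping).
Only A, M, and P show the derived state '1' for IV, supporting them as a clade.
V: derived state '0' in A and M only — synapomorphy for {A, M}.
VI: derived state '0' in T only — an autapomorphy, so it tells us nothing about relationships among taxa.
VII: derived state '1' in K and T only — synapomorphy for {K, T}.
Most parsimonious ingroup topology: ((K,T),(D,(P,(A,M)))).
Changes per character on this tree: I: 1; II: 1; III: 1; IV: 1; V: 1; VI: 1; VII: 1.
Total = 7.

7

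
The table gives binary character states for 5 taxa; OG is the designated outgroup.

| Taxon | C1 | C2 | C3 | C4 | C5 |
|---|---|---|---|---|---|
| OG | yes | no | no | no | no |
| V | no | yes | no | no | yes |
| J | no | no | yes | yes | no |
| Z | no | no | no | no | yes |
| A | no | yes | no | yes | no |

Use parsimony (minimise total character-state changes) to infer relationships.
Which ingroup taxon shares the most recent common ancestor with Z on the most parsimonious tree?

Character polarity is set by the outgroup: the derived state is whichever differs from the outgroup's state, so for C1 the derived state is 'no', and for the remaining characters it is 'yes'.
All ingroup taxa share the derived state 'no' for C1; it defines the ingroup but does not resolve relationships within it.
C2 (state 'yes') occurs in A and V but conflicts with the nesting implied by the other characters — most parsimoniously interpreted as homoplasy.
C3 (derived state 'yes') is unique to J (autapomorphy; uninformative for grouping).
C4: derived state 'yes' in A and J only — synapomorphy for {A, J}.
C5 (derived state 'yes') is shared by V and Z — a synapomorphy uniting that clade.
Most parsimonious ingroup topology: ((V,Z),(J,A)).
Z and V form a cherry on this tree, so they are sister taxa.

V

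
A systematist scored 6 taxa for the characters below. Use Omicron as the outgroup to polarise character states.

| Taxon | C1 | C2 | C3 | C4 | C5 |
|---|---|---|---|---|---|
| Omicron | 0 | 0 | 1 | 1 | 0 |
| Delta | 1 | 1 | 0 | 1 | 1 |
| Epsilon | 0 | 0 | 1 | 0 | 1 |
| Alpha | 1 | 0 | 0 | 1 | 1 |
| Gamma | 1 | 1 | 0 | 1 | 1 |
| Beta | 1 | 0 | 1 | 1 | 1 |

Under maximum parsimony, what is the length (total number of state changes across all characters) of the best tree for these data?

5

Character polarity is set by the outgroup: the derived state is whichever differs from the outgroup's state, so for C3, C4 the derived state is '0', and for the remaining characters it is '1'.
Only Alpha, Beta, Delta, and Gamma show the derived state '1' for C1, supporting them as a clade.
Only Delta and Gamma show the derived state '1' for C2, supporting them as a clade.
C3 (derived state '0') is shared by Alpha, Delta, and Gamma — a synapomorphy uniting that clade.
C4 (derived state '0') is unique to Epsilon (autapomorphy; uninformative for grouping).
C5 (derived state '1') is shared by all ingroup taxa — unites the whole ingroup.
Most parsimonious ingroup topology: ((((Delta,Gamma),Alpha),Beta),Epsilon).
Changes per character on this tree: C1: 1; C2: 1; C3: 1; C4: 1; C5: 1.
Total = 5.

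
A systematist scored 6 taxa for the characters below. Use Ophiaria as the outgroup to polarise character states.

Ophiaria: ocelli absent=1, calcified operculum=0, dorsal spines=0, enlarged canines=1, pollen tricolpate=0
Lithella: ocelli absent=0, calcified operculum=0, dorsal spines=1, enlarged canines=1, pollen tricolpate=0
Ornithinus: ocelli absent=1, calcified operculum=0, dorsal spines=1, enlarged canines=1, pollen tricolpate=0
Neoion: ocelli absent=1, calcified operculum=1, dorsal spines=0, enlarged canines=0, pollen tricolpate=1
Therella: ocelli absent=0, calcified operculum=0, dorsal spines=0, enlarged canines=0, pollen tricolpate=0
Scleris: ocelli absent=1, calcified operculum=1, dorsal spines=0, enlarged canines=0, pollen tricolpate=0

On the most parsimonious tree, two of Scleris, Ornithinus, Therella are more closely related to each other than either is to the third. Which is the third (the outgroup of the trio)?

Character polarity is set by the outgroup: the derived state is whichever differs from the outgroup's state, so for ocelli absent, enlarged canines the derived state is '0', and for the remaining characters it is '1'.
ocelli absent (state '0') occurs in Lithella and Therella but conflicts with the nesting implied by the other characters — most parsimoniously interpreted as homoplasy.
calcified operculum (derived state '1') is shared by Neoion and Scleris — a synapomorphy uniting that clade.
dorsal spines (derived state '1') is shared by Lithella and Ornithinus — a synapomorphy uniting that clade.
enlarged canines (derived state '0') is shared by Neoion, Scleris, and Therella — a synapomorphy uniting that clade.
pollen tricolpate: derived state '1' in Neoion only — an autapomorphy, so it tells us nothing about relationships among taxa.
Most parsimonious ingroup topology: ((Lithella,Ornithinus),((Neoion,Scleris),Therella)).
Therella and Scleris share a more recent common ancestor with each other than either does with Ornithinus, so Ornithinus is the least closely related of the three.

Ornithinus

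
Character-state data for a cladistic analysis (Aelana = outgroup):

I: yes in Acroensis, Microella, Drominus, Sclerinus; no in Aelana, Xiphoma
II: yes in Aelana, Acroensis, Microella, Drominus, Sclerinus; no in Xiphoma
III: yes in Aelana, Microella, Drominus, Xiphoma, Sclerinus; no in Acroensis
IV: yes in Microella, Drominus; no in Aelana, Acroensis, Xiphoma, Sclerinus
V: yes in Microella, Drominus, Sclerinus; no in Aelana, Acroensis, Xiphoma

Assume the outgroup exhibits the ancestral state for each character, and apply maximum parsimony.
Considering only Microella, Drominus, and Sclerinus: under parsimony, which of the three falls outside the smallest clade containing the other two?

Sclerinus

Character polarity is set by the outgroup: the derived state is whichever differs from the outgroup's state, so for II, III the derived state is 'no', and for the remaining characters it is 'yes'.
Only Acroensis, Drominus, Microella, and Sclerinus show the derived state 'yes' for I, supporting them as a clade.
II (derived state 'no') is unique to Xiphoma (autapomorphy; uninformative for grouping).
III: derived state 'no' in Acroensis only — an autapomorphy, so it tells us nothing about relationships among taxa.
Only Drominus and Microella show the derived state 'yes' for IV, supporting them as a clade.
Only Drominus, Microella, and Sclerinus show the derived state 'yes' for V, supporting them as a clade.
Most parsimonious ingroup topology: ((Acroensis,((Microella,Drominus),Sclerinus)),Xiphoma).
Drominus and Microella share a more recent common ancestor with each other than either does with Sclerinus, so Sclerinus is the least closely related of the three.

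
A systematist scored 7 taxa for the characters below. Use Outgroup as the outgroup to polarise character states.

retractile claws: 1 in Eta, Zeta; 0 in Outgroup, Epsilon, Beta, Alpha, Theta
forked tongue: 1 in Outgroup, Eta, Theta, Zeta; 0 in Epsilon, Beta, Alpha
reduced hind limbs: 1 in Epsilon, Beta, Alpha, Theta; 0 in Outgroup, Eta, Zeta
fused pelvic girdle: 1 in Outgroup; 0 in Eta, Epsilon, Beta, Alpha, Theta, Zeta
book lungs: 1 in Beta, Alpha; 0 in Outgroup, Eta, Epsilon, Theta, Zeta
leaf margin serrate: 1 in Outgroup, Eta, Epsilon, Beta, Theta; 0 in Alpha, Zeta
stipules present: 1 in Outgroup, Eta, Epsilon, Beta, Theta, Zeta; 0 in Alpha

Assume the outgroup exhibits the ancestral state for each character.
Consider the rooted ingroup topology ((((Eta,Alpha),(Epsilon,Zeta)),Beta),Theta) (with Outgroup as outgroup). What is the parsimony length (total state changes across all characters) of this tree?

Map each character onto ((((Eta,Alpha),(Epsilon,Zeta)),Beta),Theta) (rooted by Outgroup) and count the minimum state changes it requires (Fitch parsimony):
retractile claws: 2; forked tongue: 3; reduced hind limbs: 3; fused pelvic girdle: 1; book lungs: 2; leaf margin serrate: 2; stipules present: 1.
Total tree length = 14.

14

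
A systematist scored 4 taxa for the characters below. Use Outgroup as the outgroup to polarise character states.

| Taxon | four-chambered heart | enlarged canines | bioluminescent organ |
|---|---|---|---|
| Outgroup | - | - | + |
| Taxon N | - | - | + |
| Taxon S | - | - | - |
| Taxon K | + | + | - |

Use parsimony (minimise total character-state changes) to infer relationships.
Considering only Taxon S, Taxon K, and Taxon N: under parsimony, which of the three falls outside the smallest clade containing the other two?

Taxon N

Character polarity is set by the outgroup: the derived state is whichever differs from the outgroup's state, so for bioluminescent organ the derived state is '-', and for the remaining characters it is '+'.
four-chambered heart: derived state '+' in Taxon K only — an autapomorphy, so it tells us nothing about relationships among taxa.
enlarged canines (derived state '+') is unique to Taxon K (autapomorphy; uninformative for grouping).
bioluminescent organ (derived state '-') is shared by Taxon K and Taxon S — a synapomorphy uniting that clade.
Most parsimonious ingroup topology: (Taxon N,(Taxon S,Taxon K)).
Taxon S and Taxon K share a more recent common ancestor with each other than either does with Taxon N, so Taxon N is the least closely related of the three.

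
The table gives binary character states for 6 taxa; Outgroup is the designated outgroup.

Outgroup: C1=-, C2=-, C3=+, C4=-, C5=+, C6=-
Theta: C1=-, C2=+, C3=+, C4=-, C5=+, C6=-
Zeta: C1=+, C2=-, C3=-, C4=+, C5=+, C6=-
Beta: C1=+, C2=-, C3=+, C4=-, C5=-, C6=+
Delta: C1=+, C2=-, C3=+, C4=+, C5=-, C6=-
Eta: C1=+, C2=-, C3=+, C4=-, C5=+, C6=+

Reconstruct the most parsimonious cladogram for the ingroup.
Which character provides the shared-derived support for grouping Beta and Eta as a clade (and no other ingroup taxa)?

C6

Character polarity is set by the outgroup: the derived state is whichever differs from the outgroup's state, so for C3, C5 the derived state is '-', and for the remaining characters it is '+'.
Only Beta, Delta, Eta, and Zeta show the derived state '+' for C1, supporting them as a clade.
C2 (derived state '+') is unique to Theta (autapomorphy; uninformative for grouping).
C3: derived state '-' in Zeta only — an autapomorphy, so it tells us nothing about relationships among taxa.
C4 (derived state '+') is shared by Delta and Zeta — a synapomorphy uniting that clade.
C5 groups Beta and Delta, which is incompatible with the clades supported by the remaining characters; treating it as convergent (homoplasy) costs fewer steps than any alternative tree.
Only Beta and Eta show the derived state '+' for C6, supporting them as a clade.
Most parsimonious ingroup topology: (Theta,((Zeta,Delta),(Beta,Eta))).
The clade {Beta, Eta} is supported by C6: its derived state '+' occurs in exactly those taxa and in no other taxon (including the outgroup).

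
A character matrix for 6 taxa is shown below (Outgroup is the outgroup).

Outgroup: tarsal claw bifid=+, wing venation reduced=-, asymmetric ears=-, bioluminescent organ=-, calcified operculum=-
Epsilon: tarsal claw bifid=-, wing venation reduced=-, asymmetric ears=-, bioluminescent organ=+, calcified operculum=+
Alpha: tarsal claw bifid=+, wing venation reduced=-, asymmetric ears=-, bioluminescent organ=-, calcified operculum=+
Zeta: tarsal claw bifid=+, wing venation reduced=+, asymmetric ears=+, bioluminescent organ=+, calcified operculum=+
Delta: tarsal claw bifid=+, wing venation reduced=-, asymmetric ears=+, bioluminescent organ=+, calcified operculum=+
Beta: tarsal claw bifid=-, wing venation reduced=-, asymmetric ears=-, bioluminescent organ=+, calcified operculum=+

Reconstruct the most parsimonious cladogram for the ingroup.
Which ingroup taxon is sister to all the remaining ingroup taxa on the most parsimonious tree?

Character polarity is set by the outgroup: the derived state is whichever differs from the outgroup's state, so for tarsal claw bifid the derived state is '-', and for the remaining characters it is '+'.
Only Beta and Epsilon show the derived state '-' for tarsal claw bifid, supporting them as a clade.
wing venation reduced (derived state '+') is unique to Zeta (autapomorphy; uninformative for grouping).
Only Delta and Zeta show the derived state '+' for asymmetric ears, supporting them as a clade.
Only Beta, Delta, Epsilon, and Zeta show the derived state '+' for bioluminescent organ, supporting them as a clade.
All ingroup taxa share the derived state '+' for calcified operculum; it defines the ingroup but does not resolve relationships within it.
Most parsimonious ingroup topology: (((Epsilon,Beta),(Zeta,Delta)),Alpha).
Alpha is sister to the clade containing all other ingroup taxa, so it is the earliest-diverging (most basal) ingroup lineage.

Alpha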